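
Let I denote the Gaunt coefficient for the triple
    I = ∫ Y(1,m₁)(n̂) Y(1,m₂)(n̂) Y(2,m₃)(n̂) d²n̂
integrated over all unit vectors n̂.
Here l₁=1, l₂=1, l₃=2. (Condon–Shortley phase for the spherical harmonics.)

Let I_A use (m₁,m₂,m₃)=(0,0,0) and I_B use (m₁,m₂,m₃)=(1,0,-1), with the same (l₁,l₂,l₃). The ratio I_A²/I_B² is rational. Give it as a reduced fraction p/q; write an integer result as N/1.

4/3

Same 1,1,2: normalisation and zero-m 3j drop out of the ratio.
A: Δ: 0! 2! 2! / 5! → 1/30; sum: t=0:+1/1 = 1/1; 3j²(1 1 2; 0 0 0) = Δ·Π!·Σ² = 2/15  (sign +1)
B: Δ: 0! 2! 2! / 5! → 1/30; sum: t=0:+1/2 = 1/2; 3j²(1 1 2; 1 0 -1) = Δ·Π!·Σ² = 1/10  (sign -1)
I_A²/I_B² = (2/15)/(1/10) = 4/3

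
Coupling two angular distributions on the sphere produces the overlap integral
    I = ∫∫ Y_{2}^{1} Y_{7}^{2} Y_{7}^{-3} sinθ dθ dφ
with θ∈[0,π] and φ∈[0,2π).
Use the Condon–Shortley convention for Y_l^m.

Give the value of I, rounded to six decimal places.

-0.123591

m-sum 0 ✓  L=16 even ✓  5≤7≤9 ✓
Π(2lᵢ+1) = 5×15×15 = 1125
triangle coeff Δ(2,7,7) = 1/185640
Σ_t [0,2]: t=0:+1/2419200 t=1:−1/518400 t=2:+1/2419200 = -1/907200
(3j)²=56/3315 [(2 7 7; 0 0 0)], sign=+1
Σ_t [0,1]: t=0:+1/4354560 t=1:−1/1935360 = -1/3483648
(3j)²=125/12376 [(2 7 7; 1 2 -3)], sign=-1
⇒ 4πI² = 9375/48841
I = (-1)√(9375/48841/(4π)) = -0.12359145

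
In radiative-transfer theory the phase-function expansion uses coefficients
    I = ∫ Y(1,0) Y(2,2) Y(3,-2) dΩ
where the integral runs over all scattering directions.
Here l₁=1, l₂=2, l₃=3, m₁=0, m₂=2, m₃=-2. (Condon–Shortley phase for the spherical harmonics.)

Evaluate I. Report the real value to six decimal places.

0.184674

Checks pass: Σm=0; 6 even; l₃=3∈[1,3].
(2·1+1)(2·2+1)(2·3+1) = 105
Δ: 0! 2! 4! / 7! → 1/105
sum: t=0:+1/4 = 1/4
3j²(1 2 3; 0 0 0) = Δ·Π!·Σ² = 3/35  (sign -1)
sum: t=0:+1/24 = 1/24
3j²(1 2 3; 0 2 -2) = Δ·Π!·Σ² = 1/21  (sign -1)
combine: 4πI² = 105·3/35·1/21 = 3/7
take √, sign +1: I = 0.18467439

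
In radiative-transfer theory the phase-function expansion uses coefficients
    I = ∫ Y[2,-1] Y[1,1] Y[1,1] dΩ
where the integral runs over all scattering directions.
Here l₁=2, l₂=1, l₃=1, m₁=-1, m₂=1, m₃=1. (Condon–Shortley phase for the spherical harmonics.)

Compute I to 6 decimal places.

m-sum = -1 + 1 + 1 = 1 ≠ 0 ⇒ I = 0

0.000000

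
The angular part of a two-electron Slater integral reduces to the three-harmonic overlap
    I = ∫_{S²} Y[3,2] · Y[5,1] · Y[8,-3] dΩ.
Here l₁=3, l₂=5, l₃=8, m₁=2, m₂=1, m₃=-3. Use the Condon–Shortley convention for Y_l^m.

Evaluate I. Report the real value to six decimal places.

-0.201784

m-sum 0 ✓  L=16 even ✓  2≤8≤8 ✓
Π(2lᵢ+1) = 7×11×17 = 1309
triangle coeff Δ(3,5,8) = 1/136136
Σ_t [0,0]: t=0:+1/518400 = 1/518400
(3j)²=56/2431 [(3 5 8; 0 0 0)], sign=+1
Σ_t [0,0]: t=0:+1/2073600 = 1/2073600
(3j)²=15/884 [(3 5 8; 2 1 -3)], sign=-1
⇒ 4πI² = 1470/2873
I = (-1)√(1470/2873/(4π)) = -0.20178363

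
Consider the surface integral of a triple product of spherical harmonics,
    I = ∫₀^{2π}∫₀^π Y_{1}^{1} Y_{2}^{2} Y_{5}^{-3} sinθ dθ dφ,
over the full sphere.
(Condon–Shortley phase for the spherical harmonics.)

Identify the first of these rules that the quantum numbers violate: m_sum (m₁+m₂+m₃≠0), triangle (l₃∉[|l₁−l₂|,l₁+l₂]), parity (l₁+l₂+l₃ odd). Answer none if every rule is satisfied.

triangle

azimuthal sum: 1 + 2 − 3 = 0  ✓
1 ≤ 5 ≤ 3 (triangle on l)  ✗
L = 1 + 2 + 5 = 8 (even)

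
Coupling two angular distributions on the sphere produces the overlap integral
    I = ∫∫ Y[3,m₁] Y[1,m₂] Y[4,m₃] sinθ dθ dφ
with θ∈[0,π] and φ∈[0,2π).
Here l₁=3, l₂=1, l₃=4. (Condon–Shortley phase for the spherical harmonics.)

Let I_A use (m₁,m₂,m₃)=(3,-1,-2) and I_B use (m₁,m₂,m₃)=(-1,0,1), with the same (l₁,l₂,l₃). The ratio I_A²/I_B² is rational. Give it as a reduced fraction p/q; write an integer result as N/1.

Shared (l₁,l₂,l₃)=(3,1,4): N and (l;000)² cancel in I_A²/I_B².
A: Δ = 0!·6!·2!/9! = 1/252; Racah Σ t=0..0: t=0:+1/1440 = 1/1440; ⇒ 3j(3 1 4; 3 -1 -2)² = 1/252, sgn +1
B: Δ = 0!·6!·2!/9! = 1/252; Racah Σ t=0..0: t=0:+1/48 = 1/48; ⇒ 3j(3 1 4; -1 0 1)² = 5/84, sgn -1
I_A²/I_B² = (1/252)/(5/84) = 1/15

1/15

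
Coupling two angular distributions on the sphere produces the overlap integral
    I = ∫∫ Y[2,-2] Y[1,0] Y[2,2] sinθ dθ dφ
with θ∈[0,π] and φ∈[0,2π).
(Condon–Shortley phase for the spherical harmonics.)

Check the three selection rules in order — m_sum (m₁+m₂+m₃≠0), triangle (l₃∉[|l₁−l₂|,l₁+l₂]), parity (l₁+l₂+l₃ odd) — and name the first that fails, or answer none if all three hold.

Σmᵢ = 0  ✓
l₃∈[|l₁−l₂|,l₁+l₂]=[1,3], have l₃=2  ✓
Σlᵢ = 5 ⇒ odd  ✗

parity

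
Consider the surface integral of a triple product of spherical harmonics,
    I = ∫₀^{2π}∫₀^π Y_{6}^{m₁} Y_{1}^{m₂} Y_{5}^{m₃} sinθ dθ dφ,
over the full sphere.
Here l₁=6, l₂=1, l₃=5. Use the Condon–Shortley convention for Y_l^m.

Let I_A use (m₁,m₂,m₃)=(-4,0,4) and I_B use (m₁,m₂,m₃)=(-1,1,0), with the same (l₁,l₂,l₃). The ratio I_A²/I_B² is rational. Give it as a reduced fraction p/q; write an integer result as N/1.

Same 6,1,5: normalisation and zero-m 3j drop out of the ratio.
A: Δ: 2! 10! 0! / 13! → 1/858; sum: t=1:−1/362880 = -1/362880; 3j²(6 1 5; -4 0 4) = Δ·Π!·Σ² = 10/429  (sign +1)
B: Δ: 2! 10! 0! / 13! → 1/858; sum: t=2:+1/28800 = 1/28800; 3j²(6 1 5; -1 1 0) = Δ·Π!·Σ² = 7/286  (sign -1)
I_A²/I_B² = (10/429)/(7/286) = 20/21

20/21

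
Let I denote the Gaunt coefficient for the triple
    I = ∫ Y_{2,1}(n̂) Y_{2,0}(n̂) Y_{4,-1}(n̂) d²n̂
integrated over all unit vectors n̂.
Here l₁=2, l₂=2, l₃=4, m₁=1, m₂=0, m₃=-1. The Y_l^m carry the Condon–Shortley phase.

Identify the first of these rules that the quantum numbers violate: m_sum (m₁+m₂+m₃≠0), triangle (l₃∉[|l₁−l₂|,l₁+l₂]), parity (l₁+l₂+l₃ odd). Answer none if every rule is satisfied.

Σmᵢ = 0  ✓
l₃∈[|l₁−l₂|,l₁+l₂]=[0,4], have l₃=4  ✓
Σlᵢ = 8 ⇒ even  ✓

none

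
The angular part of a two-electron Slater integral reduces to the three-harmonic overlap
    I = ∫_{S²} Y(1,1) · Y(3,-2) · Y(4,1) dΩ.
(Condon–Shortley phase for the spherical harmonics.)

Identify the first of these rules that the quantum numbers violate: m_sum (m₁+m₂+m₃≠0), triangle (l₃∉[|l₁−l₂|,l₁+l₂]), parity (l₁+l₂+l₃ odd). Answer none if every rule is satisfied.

azimuthal sum: 1 − 2 + 1 = 0  ✓
2 ≤ 4 ≤ 4 (triangle on l)  ✓
L = 1 + 3 + 4 = 8 (even)  ✓

none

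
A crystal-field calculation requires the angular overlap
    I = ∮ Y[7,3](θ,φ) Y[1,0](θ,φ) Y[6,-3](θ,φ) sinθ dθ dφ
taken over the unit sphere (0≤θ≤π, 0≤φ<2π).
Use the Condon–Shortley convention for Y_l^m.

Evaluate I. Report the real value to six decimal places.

Rules hold: Σm=0, L=14 even, 6≤6≤8.
N = 15·3·13 = 585
Δ = 2!·12!·0!/15! = 1/1365
Racah Σ t=1..1: t=1:−1/518400 = -1/518400
⇒ 3j(7 1 6; 0 0 0)² = 7/195, sgn -1
Racah Σ t=1..1: t=1:−1/2177280 = -1/2177280
⇒ 3j(7 1 6; 3 0 -3)² = 8/273, sgn +1
4πI² = N·(3j₀)²·(3jₘ)² = 8/13
I = -1·√(0.615385/4π) = -0.22129336

-0.221293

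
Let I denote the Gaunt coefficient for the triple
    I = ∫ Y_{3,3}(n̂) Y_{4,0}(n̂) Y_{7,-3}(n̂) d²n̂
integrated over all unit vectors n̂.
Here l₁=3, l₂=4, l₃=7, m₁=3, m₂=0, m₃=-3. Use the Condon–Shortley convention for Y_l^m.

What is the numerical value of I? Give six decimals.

-0.097643

m-sum 0 ✓  L=14 even ✓  1≤7≤7 ✓
Π(2lᵢ+1) = 7×9×15 = 945
triangle coeff Δ(3,4,7) = 1/45045
Σ_t [0,0]: t=0:+1/20736 = 1/20736
(3j)²=35/1287 [(3 4 7; 0 0 0)], sign=-1
Σ_t [0,0]: t=0:+1/414720 = 1/414720
(3j)²=2/429 [(3 4 7; 3 0 -3)], sign=+1
⇒ 4πI² = 2450/20449
I = (-1)√(2450/20449/(4π)) = -0.09764322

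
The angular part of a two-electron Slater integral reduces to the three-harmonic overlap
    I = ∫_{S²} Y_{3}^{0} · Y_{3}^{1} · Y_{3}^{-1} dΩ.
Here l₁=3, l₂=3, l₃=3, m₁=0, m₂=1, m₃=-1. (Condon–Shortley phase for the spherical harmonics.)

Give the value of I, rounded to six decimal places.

l₁+l₂+l₃=9 is odd: 3j(l;000)=0 ⇒ I=0

0.000000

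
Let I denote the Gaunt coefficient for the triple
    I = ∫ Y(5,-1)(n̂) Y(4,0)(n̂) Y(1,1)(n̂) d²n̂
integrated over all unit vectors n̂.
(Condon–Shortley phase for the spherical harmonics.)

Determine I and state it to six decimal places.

m-sum 0 ✓  L=10 even ✓  1≤1≤9 ✓
Π(2lᵢ+1) = 11×9×3 = 297
triangle coeff Δ(5,4,1) = 1/495
Σ_t [4,4]: t=4:+1/576 = 1/576
(3j)²=5/99 [(5 4 1; 0 0 0)], sign=-1
Σ_t [4,4]: t=4:+1/1152 = 1/1152
(3j)²=1/33 [(5 4 1; -1 0 1)], sign=+1
⇒ 4πI² = 5/11
I = (-1)√(5/11/(4π)) = -0.19018827

-0.190188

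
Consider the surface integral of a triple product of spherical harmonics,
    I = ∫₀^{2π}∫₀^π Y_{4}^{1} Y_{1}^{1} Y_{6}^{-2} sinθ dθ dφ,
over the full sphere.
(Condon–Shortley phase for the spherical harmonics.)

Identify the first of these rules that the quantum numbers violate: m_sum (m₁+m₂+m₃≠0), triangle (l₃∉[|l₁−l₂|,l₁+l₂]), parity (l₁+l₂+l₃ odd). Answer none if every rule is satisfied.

azimuthal sum: 1 + 1 − 2 = 0  ✓
3 ≤ 6 ≤ 5 (triangle on l)  ✗
L = 4 + 1 + 6 = 11 (odd)

triangle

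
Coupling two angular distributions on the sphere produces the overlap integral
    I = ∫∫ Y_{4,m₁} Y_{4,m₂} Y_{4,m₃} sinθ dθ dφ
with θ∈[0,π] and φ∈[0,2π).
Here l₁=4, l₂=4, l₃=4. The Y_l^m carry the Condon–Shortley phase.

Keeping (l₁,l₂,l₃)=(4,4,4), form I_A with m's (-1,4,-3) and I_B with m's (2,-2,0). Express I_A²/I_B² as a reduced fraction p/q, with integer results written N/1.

490/121

l's match ⇒ only the (l;m) 3-j factors differ between A and B.
A: triangle coeff Δ(4,4,4) = 1/450450; Σ_t [4,4]: t=4:+1/3456 = 1/3456; (3j)²=35/1287 [(4 4 4; -1 4 -3)], sign=-1
B: triangle coeff Δ(4,4,4) = 1/450450; Σ_t [0,2]: t=0:+1/384 t=1:−1/216 t=2:+1/2304 = -11/6912; (3j)²=11/1638 [(4 4 4; 2 -2 0)], sign=-1
I_A²/I_B² = (35/1287)/(11/1638) = 490/121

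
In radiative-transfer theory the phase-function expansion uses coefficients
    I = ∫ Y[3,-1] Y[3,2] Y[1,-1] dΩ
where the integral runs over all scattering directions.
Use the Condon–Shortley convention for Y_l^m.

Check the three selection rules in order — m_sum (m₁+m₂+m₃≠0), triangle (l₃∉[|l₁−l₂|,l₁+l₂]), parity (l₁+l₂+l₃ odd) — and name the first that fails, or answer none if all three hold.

azimuthal sum: -1 + 2 − 1 = 0  ✓
0 ≤ 1 ≤ 6 (triangle on l)  ✓
L = 3 + 3 + 1 = 7 (odd)  ✗

parity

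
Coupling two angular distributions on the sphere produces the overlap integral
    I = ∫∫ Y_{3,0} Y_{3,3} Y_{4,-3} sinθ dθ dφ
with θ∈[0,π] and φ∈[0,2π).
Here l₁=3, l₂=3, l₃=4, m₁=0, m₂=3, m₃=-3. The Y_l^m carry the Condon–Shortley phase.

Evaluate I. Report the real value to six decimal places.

Checks pass: Σm=0; 10 even; l₃=4∈[0,6].
(2·3+1)(2·3+1)(2·4+1) = 441
Δ: 2! 4! 4! / 11! → 1/34650
sum: t=0:+1/72 t=1:−1/16 t=2:+1/72 = -5/144
3j²(3 3 4; 0 0 0) = Δ·Π!·Σ² = 2/77  (sign -1)
sum: t=2:+1/288 = 1/288
3j²(3 3 4; 0 3 -3) = Δ·Π!·Σ² = 1/22  (sign -1)
combine: 4πI² = 441·2/77·1/22 = 63/121
take √, sign +1: I = 0.20355073

0.203551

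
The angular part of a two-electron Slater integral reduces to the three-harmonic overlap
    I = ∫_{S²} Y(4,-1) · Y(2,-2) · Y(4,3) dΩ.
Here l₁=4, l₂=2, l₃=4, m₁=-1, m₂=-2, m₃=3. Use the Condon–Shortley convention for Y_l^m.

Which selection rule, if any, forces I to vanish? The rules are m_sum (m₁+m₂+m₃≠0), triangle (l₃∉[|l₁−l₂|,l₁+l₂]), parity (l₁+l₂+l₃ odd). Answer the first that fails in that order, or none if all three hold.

m₁+m₂+m₃ = -1 − 2 + 3 = 0  ✓
triangle: |4−2|=2 ≤ l₃=4 ≤ 4+2=6  ✓
parity: l₁+l₂+l₃ = 10 is even  ✓

none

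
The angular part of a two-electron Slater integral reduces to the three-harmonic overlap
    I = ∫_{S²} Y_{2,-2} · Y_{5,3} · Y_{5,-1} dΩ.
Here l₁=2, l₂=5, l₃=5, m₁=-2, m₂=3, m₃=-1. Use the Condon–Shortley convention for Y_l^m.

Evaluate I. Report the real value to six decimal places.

m-sum 0 ✓  L=12 even ✓  3≤5≤7 ✓
Π(2lᵢ+1) = 5×11×11 = 605
triangle coeff Δ(2,5,5) = 1/38610
Σ_t [0,2]: t=0:+1/2880 t=1:−1/576 t=2:+1/2880 = -1/960
(3j)²=10/429 [(2 5 5; 0 0 0)], sign=+1
Σ_t [2,2]: t=2:+1/5760 = 1/5760
(3j)²=56/2145 [(2 5 5; -2 3 -1)], sign=+1
⇒ 4πI² = 560/1521
I = (+1)√(560/1521/(4π)) = 0.17116875

0.171169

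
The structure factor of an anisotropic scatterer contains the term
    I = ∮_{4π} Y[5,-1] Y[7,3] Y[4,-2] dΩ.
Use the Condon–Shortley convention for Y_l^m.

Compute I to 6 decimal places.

Checks pass: Σm=0; 16 even; l₃=4∈[2,12].
(2·5+1)(2·7+1)(2·4+1) = 1485
Δ: 8! 2! 6! / 17! → 1/6126120
sum: t=3:−1/69120 t=4:+1/20736 t=5:−1/69120 = 1/51840
3j²(5 7 4; 0 0 0) = Δ·Π!·Σ² = 280/21879  (sign +1)
sum: t=4:+1/829440 t=5:−1/86400 t=6:+1/138240 = -13/4147200
3j²(5 7 4; -1 3 -2) = Δ·Π!·Σ² = 13/3740  (sign -1)
combine: 4πI² = 1485·280/21879·13/3740 = 210/3179
take √, sign -1: I = -0.07250358

-0.072504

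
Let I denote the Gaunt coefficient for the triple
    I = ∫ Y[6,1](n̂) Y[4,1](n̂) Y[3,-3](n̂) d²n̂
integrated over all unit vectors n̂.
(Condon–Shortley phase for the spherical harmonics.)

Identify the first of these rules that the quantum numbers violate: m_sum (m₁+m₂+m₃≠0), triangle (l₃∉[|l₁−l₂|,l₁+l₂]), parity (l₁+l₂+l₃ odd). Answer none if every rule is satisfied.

m_sum

Σmᵢ = -1  ✗
l₃∈[|l₁−l₂|,l₁+l₂]=[2,10], have l₃=3
Σlᵢ = 13 ⇒ odd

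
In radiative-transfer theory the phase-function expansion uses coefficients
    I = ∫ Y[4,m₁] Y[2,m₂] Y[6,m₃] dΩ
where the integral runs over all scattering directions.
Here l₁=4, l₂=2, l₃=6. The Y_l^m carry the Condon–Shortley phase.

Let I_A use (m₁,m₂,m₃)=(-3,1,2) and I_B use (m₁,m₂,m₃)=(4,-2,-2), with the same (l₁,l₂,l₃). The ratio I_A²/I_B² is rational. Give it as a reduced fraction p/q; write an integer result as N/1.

32/1

l's match ⇒ only the (l;m) 3-j factors differ between A and B.
A: triangle coeff Δ(4,2,6) = 1/6435; Σ_t [0,0]: t=0:+1/30240 = 1/30240; (3j)²=32/6435 [(4 2 6; -3 1 2)], sign=+1
B: triangle coeff Δ(4,2,6) = 1/6435; Σ_t [0,0]: t=0:+1/967680 = 1/967680; (3j)²=1/6435 [(4 2 6; 4 -2 -2)], sign=+1
I_A²/I_B² = (32/6435)/(1/6435) = 32/1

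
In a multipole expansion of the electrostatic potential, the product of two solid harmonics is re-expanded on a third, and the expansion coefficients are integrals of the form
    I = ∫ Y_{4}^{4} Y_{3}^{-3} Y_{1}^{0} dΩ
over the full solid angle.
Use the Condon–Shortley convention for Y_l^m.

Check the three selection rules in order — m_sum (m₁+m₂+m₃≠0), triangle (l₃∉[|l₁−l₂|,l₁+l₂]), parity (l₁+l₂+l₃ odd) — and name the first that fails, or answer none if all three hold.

azimuthal sum: 4 − 3 + 0 = 1  ✗
1 ≤ 1 ≤ 7 (triangle on l)
L = 4 + 3 + 1 = 8 (even)

m_sum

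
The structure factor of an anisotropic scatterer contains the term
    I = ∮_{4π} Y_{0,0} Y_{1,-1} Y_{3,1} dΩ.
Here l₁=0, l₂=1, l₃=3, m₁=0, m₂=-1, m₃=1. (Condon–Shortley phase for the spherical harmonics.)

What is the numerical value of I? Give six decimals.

0.000000

triangle: need 1≤l₃≤1, have 3; I=0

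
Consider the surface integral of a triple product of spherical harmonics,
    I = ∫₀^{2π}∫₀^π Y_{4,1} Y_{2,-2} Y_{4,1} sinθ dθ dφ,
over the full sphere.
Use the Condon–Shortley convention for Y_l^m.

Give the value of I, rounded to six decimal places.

Rules hold: Σm=0, L=10 even, 2≤4≤6.
N = 9·5·9 = 405
Δ = 2!·6!·2!/11! = 1/13860
Racah Σ t=0..2: t=0:+1/192 t=1:−1/36 t=2:+1/192 = -5/288
⇒ 3j(4 2 4; 0 0 0)² = 20/693, sgn -1
Racah Σ t=0..0: t=0:+1/144 = 1/144
⇒ 3j(4 2 4; 1 -2 1)² = 10/231, sgn -1
4πI² = N·(3j₀)²·(3jₘ)² = 3000/5929
I = +1·√(0.505988/4π) = 0.20066192

0.200662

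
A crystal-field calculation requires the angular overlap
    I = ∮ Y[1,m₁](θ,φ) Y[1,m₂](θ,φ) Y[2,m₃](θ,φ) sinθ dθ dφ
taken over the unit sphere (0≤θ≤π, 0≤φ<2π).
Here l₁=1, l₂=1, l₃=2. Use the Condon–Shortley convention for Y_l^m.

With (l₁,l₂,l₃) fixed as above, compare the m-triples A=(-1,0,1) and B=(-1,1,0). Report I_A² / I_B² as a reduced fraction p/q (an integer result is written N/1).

3/1

Shared (l₁,l₂,l₃)=(1,1,2): N and (l;000)² cancel in I_A²/I_B².
A: Δ = 0!·2!·2!/5! = 1/30; Racah Σ t=0..0: t=0:+1/2 = 1/2; ⇒ 3j(1 1 2; -1 0 1)² = 1/10, sgn -1
B: Δ = 0!·2!·2!/5! = 1/30; Racah Σ t=0..0: t=0:+1/4 = 1/4; ⇒ 3j(1 1 2; -1 1 0)² = 1/30, sgn +1
I_A²/I_B² = (1/10)/(1/30) = 3/1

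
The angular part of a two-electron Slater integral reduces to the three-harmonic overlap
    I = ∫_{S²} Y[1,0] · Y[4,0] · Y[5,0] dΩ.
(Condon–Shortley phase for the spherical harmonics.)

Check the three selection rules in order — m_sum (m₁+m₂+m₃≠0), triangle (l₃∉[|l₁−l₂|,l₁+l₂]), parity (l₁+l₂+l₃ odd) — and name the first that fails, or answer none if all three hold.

none

azimuthal sum: 0 + 0 + 0 = 0  ✓
3 ≤ 5 ≤ 5 (triangle on l)  ✓
L = 1 + 4 + 5 = 10 (even)  ✓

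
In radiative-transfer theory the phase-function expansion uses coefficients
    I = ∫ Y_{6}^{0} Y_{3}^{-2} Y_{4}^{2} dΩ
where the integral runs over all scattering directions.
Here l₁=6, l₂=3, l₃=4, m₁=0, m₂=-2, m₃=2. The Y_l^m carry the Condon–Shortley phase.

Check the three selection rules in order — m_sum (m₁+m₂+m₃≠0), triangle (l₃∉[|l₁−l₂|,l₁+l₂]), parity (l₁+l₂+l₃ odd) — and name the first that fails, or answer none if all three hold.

Σmᵢ = 0  ✓
l₃∈[|l₁−l₂|,l₁+l₂]=[3,9], have l₃=4  ✓
Σlᵢ = 13 ⇒ odd  ✗

parity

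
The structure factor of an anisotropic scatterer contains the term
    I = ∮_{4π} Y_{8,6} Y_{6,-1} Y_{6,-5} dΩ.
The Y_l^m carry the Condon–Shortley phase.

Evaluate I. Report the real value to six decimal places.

-0.091807

Checks pass: Σm=0; 20 even; l₃=6∈[2,14].
(2·8+1)(2·6+1)(2·6+1) = 2873
Δ: 8! 8! 4! / 21! → 1/1309458150
sum: t=2:+1/49766400 t=3:−1/3110400 t=4:+1/1327104 t=5:−1/3110400 t=6:+1/49766400 = 1/6635520
3j²(8 6 6; 0 0 0) = Δ·Π!·Σ² = 350/46189  (sign +1)
sum: t=1:−1/609638400 t=2:+1/348364800 = 1/812851200
3j²(8 6 6; 6 -1 -5) = Δ·Π!·Σ² = 11/2261  (sign -1)
combine: 4πI² = 2873·350/46189·11/2261 = 650/6137
take √, sign -1: I = -0.09180655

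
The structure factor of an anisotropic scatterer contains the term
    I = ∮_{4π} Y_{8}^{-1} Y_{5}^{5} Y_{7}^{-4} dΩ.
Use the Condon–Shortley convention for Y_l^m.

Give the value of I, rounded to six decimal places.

Rules hold: Σm=0, L=20 even, 3≤7≤13.
N = 17·11·15 = 2805
Δ = 6!·10!·4!/21! = 1/814773960
Racah Σ t=1..5: t=1:−1/87091200 t=2:+1/4976640 t=3:−1/2073600 t=4:+1/4976640 t=5:−1/87091200 = -1/9676800
⇒ 3j(8 5 7; 0 0 0)² = 360/46189, sgn +1
Racah Σ t=6..6: t=6:+1/522547200 = 1/522547200
⇒ 3j(8 5 7; -1 5 -4)² = 30/4199, sgn -1
4πI² = N·(3j₀)²·(3jₘ)² = 162000/1037153
I = -1·√(0.156197/4π) = -0.11148878

-0.111489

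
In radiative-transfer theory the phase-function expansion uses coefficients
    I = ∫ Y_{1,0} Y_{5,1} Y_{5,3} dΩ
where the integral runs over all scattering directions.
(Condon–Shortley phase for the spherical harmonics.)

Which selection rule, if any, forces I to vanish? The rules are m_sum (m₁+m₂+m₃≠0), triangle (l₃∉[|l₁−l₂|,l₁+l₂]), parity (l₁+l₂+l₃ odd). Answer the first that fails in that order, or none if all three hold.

m_sum

Σmᵢ = 4  ✗
l₃∈[|l₁−l₂|,l₁+l₂]=[4,6], have l₃=5
Σlᵢ = 11 ⇒ odd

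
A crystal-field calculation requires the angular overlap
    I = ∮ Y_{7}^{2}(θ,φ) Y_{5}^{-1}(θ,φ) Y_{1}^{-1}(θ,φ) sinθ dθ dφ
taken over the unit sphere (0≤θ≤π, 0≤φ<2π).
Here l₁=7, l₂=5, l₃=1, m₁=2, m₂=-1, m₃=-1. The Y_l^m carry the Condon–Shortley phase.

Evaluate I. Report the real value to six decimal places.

|7−5|≤1≤7+5 violated ⇒ I = 0

0.000000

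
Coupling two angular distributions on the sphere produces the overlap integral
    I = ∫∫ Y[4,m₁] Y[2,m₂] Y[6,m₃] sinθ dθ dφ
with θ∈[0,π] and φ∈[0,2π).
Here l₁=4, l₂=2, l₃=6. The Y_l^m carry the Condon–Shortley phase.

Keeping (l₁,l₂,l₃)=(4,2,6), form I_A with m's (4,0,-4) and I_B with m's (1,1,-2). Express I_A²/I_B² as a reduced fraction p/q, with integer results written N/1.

45/224

Same 4,2,6: normalisation and zero-m 3j drop out of the ratio.
A: Δ: 0! 8! 4! / 13! → 1/6435; sum: t=0:+1/161280 = 1/161280; 3j²(4 2 6; 4 0 -4) = Δ·Π!·Σ² = 1/143  (sign +1)
B: Δ: 0! 8! 4! / 13! → 1/6435; sum: t=0:+1/4320 = 1/4320; 3j²(4 2 6; 1 1 -2) = Δ·Π!·Σ² = 224/6435  (sign +1)
I_A²/I_B² = (1/143)/(224/6435) = 45/224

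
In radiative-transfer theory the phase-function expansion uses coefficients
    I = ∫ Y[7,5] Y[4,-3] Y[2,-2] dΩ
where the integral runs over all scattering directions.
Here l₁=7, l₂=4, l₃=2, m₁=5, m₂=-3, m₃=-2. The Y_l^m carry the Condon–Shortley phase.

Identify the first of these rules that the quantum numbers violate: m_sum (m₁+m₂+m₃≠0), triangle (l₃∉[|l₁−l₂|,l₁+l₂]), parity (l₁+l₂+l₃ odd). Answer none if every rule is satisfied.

Σmᵢ = 0  ✓
l₃∈[|l₁−l₂|,l₁+l₂]=[3,11], have l₃=2  ✗
Σlᵢ = 13 ⇒ odd

triangle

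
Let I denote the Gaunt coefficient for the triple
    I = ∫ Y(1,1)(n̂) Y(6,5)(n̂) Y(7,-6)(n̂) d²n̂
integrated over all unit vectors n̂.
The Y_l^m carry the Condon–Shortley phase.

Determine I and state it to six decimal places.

0.309019

m-sum 0 ✓  L=14 even ✓  5≤7≤7 ✓
Π(2lᵢ+1) = 3×13×15 = 585
triangle coeff Δ(1,6,7) = 1/1365
Σ_t [0,0]: t=0:+1/518400 = 1/518400
(3j)²=7/195 [(1 6 7; 0 0 0)], sign=-1
Σ_t [0,0]: t=0:+1/79833600 = 1/79833600
(3j)²=2/35 [(1 6 7; 1 5 -6)], sign=-1
⇒ 4πI² = 6/5
I = (+1)√(6/5/(4π)) = 0.30901936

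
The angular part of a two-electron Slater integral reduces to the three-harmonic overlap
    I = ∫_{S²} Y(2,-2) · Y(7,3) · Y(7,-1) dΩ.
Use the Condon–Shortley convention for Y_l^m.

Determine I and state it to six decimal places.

Rules hold: Σm=0, L=16 even, 5≤7≤9.
N = 5·15·15 = 1125
Δ = 2!·2!·12!/17! = 1/185640
Racah Σ t=0..2: t=0:+1/2419200 t=1:−1/518400 t=2:+1/2419200 = -1/907200
⇒ 3j(2 7 7; 0 0 0)² = 56/3315, sgn +1
Racah Σ t=2..2: t=2:+1/3870720 = 1/3870720
⇒ 3j(2 7 7; -2 3 -1)² = 135/6188, sgn +1
4πI² = N·(3j₀)²·(3jₘ)² = 20250/48841
I = +1·√(0.414611/4π) = 0.18164160

0.181642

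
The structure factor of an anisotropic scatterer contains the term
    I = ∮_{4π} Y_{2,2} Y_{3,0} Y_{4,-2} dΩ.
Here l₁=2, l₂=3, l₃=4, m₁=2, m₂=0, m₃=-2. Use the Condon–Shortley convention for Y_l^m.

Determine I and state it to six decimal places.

Σlᵢ=9 odd — θ-integrand is odd under cosθ→−cosθ; I=0

0.000000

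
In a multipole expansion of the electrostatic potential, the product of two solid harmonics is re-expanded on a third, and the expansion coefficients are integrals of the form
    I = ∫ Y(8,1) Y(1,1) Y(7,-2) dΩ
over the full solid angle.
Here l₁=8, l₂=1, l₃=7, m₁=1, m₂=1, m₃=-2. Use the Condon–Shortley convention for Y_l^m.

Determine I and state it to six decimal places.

-0.140215

m-sum 0 ✓  L=16 even ✓  7≤7≤9 ✓
Π(2lᵢ+1) = 17×3×15 = 765
triangle coeff Δ(8,1,7) = 1/2040
Σ_t [1,1]: t=1:−1/25401600 = -1/25401600
(3j)²=8/255 [(8 1 7; 0 0 0)], sign=+1
Σ_t [2,2]: t=2:+1/87091200 = 1/87091200
(3j)²=7/680 [(8 1 7; 1 1 -2)], sign=-1
⇒ 4πI² = 21/85
I = (-1)√(21/85/(4π)) = -0.14021525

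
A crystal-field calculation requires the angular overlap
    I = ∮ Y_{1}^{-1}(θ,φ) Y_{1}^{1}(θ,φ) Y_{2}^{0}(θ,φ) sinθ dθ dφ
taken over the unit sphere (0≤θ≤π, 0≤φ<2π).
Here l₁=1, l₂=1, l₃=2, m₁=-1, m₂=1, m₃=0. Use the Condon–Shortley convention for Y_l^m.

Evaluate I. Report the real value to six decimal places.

0.126157

Rules hold: Σm=0, L=4 even, 0≤2≤2.
N = 3·3·5 = 45
Δ = 0!·2!·2!/5! = 1/30
Racah Σ t=0..0: t=0:+1/1 = 1/1
⇒ 3j(1 1 2; 0 0 0)² = 2/15, sgn +1
Racah Σ t=0..0: t=0:+1/4 = 1/4
⇒ 3j(1 1 2; -1 1 0)² = 1/30, sgn +1
4πI² = N·(3j₀)²·(3jₘ)² = 1/5
I = +1·√(0.2/4π) = 0.12615663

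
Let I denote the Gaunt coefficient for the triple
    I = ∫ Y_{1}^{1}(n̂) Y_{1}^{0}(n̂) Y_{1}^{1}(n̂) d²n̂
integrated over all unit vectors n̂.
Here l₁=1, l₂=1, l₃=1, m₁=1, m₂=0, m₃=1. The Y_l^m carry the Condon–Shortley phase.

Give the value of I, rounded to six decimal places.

0.000000

m-sum = 1 + 0 + 1 = 2 ≠ 0 ⇒ I = 0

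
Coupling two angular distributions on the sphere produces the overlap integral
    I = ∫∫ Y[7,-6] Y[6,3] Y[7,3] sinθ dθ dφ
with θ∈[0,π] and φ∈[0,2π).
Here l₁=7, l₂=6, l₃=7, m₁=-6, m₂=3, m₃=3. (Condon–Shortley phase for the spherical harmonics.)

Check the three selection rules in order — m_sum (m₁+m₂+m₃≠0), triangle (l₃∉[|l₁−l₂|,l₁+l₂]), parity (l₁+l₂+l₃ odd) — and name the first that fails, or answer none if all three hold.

none

Σmᵢ = 0  ✓
l₃∈[|l₁−l₂|,l₁+l₂]=[1,13], have l₃=7  ✓
Σlᵢ = 20 ⇒ even  ✓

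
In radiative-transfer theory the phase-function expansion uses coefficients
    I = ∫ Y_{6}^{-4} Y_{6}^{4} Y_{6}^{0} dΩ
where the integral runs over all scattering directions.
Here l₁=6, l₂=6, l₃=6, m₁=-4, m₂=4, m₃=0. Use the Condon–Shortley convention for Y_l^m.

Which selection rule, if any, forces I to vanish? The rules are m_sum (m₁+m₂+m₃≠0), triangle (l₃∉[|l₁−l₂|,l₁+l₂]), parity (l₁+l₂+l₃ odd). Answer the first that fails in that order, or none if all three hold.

none

m₁+m₂+m₃ = -4 + 4 + 0 = 0  ✓
triangle: |6−6|=0 ≤ l₃=6 ≤ 6+6=12  ✓
parity: l₁+l₂+l₃ = 18 is even  ✓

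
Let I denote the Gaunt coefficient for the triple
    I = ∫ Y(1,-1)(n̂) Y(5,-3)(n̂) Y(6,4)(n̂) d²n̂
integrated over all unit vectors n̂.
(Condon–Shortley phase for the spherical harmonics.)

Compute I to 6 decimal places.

0.274090

Rules hold: Σm=0, L=12 even, 4≤6≤6.
N = 3·11·13 = 429
Δ = 0!·2!·10!/13! = 1/858
Racah Σ t=0..0: t=0:+1/14400 = 1/14400
⇒ 3j(1 5 6; 0 0 0)² = 6/143, sgn +1
Racah Σ t=0..0: t=0:+1/161280 = 1/161280
⇒ 3j(1 5 6; -1 -3 4)² = 15/286, sgn +1
4πI² = N·(3j₀)²·(3jₘ)² = 135/143
I = +1·√(0.944056/4π) = 0.27409047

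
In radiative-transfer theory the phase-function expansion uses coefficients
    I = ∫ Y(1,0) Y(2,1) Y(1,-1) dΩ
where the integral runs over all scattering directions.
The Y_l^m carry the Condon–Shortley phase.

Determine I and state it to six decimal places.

Rules hold: Σm=0, L=4 even, 1≤1≤3.
N = 3·5·3 = 45
Δ = 2!·0!·2!/5! = 1/30
Racah Σ t=1..1: t=1:−1/1 = -1/1
⇒ 3j(1 2 1; 0 0 0)² = 2/15, sgn +1
Racah Σ t=1..1: t=1:−1/2 = -1/2
⇒ 3j(1 2 1; 0 1 -1)² = 1/10, sgn -1
4πI² = N·(3j₀)²·(3jₘ)² = 3/5
I = -1·√(0.6/4π) = -0.21850969

-0.218510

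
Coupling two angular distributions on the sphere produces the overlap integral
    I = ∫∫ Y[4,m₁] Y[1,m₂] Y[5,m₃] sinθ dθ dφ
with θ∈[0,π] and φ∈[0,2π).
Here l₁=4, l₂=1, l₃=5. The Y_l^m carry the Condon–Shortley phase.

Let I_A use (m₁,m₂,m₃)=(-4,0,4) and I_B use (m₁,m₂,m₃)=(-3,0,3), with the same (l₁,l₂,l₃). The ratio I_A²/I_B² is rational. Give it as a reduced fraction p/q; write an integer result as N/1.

Same 4,1,5: normalisation and zero-m 3j drop out of the ratio.
A: Δ: 0! 8! 2! / 11! → 1/495; sum: t=0:+1/40320 = 1/40320; 3j²(4 1 5; -4 0 4) = Δ·Π!·Σ² = 1/55  (sign -1)
B: Δ: 0! 8! 2! / 11! → 1/495; sum: t=0:+1/5040 = 1/5040; 3j²(4 1 5; -3 0 3) = Δ·Π!·Σ² = 16/495  (sign +1)
I_A²/I_B² = (1/55)/(16/495) = 9/16

9/16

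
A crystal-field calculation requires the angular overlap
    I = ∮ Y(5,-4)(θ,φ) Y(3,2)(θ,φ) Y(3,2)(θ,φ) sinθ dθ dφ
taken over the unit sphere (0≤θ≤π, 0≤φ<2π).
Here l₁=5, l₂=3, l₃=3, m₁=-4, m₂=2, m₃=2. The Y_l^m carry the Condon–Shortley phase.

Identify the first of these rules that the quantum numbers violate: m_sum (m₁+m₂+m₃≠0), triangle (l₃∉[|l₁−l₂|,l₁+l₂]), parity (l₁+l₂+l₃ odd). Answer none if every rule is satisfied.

parity

Σmᵢ = 0  ✓
l₃∈[|l₁−l₂|,l₁+l₂]=[2,8], have l₃=3  ✓
Σlᵢ = 11 ⇒ odd  ✗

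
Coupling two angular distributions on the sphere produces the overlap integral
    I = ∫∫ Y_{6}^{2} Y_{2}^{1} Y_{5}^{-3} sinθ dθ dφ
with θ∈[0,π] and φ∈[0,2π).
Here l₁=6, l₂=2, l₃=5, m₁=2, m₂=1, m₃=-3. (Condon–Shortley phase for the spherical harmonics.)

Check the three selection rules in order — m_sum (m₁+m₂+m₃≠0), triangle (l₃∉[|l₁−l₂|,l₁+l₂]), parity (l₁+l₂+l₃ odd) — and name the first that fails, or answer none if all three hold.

parity

m₁+m₂+m₃ = 2 + 1 − 3 = 0  ✓
triangle: |6−2|=4 ≤ l₃=5 ≤ 6+2=8  ✓
parity: l₁+l₂+l₃ = 13 is odd  ✗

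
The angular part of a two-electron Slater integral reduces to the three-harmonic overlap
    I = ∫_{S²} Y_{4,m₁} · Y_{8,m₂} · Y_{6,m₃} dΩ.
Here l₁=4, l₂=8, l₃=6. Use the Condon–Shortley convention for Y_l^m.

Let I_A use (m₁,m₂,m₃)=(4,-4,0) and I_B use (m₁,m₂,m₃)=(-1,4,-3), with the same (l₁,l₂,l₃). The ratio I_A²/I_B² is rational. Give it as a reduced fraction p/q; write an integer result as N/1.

5880/1849

l's match ⇒ only the (l;m) 3-j factors differ between A and B.
A: triangle coeff Δ(4,8,6) = 1/23279256; Σ_t [0,0]: t=0:+1/24883200 = 1/24883200; (3j)²=70/4199 [(4 8 6; 4 -4 0)], sign=+1
B: triangle coeff Δ(4,8,6) = 1/23279256; Σ_t [3,5]: t=3:−1/26127360 t=4:+1/3870720 t=5:−1/7257600 = 43/522547200; (3j)²=1849/352716 [(4 8 6; -1 4 -3)], sign=-1
I_A²/I_B² = (70/4199)/(1849/352716) = 5880/1849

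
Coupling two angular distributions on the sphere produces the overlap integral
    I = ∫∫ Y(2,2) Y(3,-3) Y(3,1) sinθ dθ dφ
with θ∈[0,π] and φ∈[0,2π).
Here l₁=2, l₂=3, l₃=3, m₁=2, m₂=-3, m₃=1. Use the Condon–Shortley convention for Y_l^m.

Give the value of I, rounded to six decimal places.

m-sum 0 ✓  L=8 even ✓  1≤3≤5 ✓
Π(2lᵢ+1) = 5×7×7 = 245
triangle coeff Δ(2,3,3) = 1/3780
Σ_t [0,2]: t=0:+1/24 t=1:−1/4 t=2:+1/24 = -1/6
(3j)²=4/105 [(2 3 3; 0 0 0)], sign=+1
Σ_t [0,0]: t=0:+1/96 = 1/96
(3j)²=1/42 [(2 3 3; 2 -3 1)], sign=+1
⇒ 4πI² = 2/9
I = (+1)√(2/9/(4π)) = 0.13298076

0.132981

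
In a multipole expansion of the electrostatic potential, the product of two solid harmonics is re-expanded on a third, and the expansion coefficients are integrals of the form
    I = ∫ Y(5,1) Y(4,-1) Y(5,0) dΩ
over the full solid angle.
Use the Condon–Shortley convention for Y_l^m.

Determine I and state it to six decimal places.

-0.053153

Checks pass: Σm=0; 14 even; l₃=5∈[1,9].
(2·5+1)(2·4+1)(2·5+1) = 1089
Δ: 4! 6! 4! / 15! → 1/3153150
sum: t=0:+1/69120 t=1:−1/1728 t=2:+1/576 t=3:−1/1728 t=4:+1/69120 = 7/11520
3j²(5 4 5; 0 0 0) = Δ·Π!·Σ² = 2/143  (sign -1)
sum: t=0:+1/6912 t=1:−1/864 t=2:+1/1152 t=3:−1/17280 = -7/34560
3j²(5 4 5; 1 -1 0) = Δ·Π!·Σ² = 1/429  (sign +1)
combine: 4πI² = 1089·2/143·1/429 = 6/169
take √, sign -1: I = -0.05315295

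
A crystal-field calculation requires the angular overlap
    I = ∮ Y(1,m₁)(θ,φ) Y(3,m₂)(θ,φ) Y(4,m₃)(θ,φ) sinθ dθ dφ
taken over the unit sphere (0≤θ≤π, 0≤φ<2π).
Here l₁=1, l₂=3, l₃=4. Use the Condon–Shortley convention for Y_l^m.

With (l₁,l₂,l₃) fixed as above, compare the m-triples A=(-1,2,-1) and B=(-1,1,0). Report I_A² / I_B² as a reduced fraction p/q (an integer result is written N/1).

1/2

l's match ⇒ only the (l;m) 3-j factors differ between A and B.
A: triangle coeff Δ(1,3,4) = 1/252; Σ_t [0,0]: t=0:+1/240 = 1/240; (3j)²=1/84 [(1 3 4; -1 2 -1)], sign=-1
B: triangle coeff Δ(1,3,4) = 1/252; Σ_t [0,0]: t=0:+1/96 = 1/96; (3j)²=1/42 [(1 3 4; -1 1 0)], sign=+1
I_A²/I_B² = (1/84)/(1/42) = 1/2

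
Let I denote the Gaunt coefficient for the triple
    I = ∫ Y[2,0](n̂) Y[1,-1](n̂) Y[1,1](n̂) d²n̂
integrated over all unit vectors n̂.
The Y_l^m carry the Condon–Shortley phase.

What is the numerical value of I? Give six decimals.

Rules hold: Σm=0, L=4 even, 1≤1≤3.
N = 5·3·3 = 45
Δ = 2!·2!·0!/5! = 1/30
Racah Σ t=1..1: t=1:−1/1 = -1/1
⇒ 3j(2 1 1; 0 0 0)² = 2/15, sgn +1
Racah Σ t=0..0: t=0:+1/4 = 1/4
⇒ 3j(2 1 1; 0 -1 1)² = 1/30, sgn +1
4πI² = N·(3j₀)²·(3jₘ)² = 1/5
I = +1·√(0.2/4π) = 0.12615663

0.126157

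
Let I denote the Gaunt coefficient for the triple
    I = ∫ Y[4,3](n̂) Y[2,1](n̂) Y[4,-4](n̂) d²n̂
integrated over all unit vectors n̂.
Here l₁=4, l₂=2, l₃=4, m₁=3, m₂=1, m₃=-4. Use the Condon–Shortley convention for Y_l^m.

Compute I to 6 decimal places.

m-sum 0 ✓  L=10 even ✓  2≤4≤6 ✓
Π(2lᵢ+1) = 9×5×9 = 405
triangle coeff Δ(4,2,4) = 1/13860
Σ_t [0,2]: t=0:+1/192 t=1:−1/36 t=2:+1/192 = -5/288
(3j)²=20/693 [(4 2 4; 0 0 0)], sign=-1
Σ_t [1,1]: t=1:−1/1440 = -1/1440
(3j)²=7/165 [(4 2 4; 3 1 -4)], sign=-1
⇒ 4πI² = 60/121
I = (+1)√(60/121/(4π)) = 0.19864517

0.198645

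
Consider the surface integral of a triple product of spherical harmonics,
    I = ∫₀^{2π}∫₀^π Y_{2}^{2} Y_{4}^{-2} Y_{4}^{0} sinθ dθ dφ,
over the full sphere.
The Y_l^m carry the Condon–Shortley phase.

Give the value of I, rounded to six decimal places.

-0.190365

Checks pass: Σm=0; 10 even; l₃=4∈[2,6].
(2·2+1)(2·4+1)(2·4+1) = 405
Δ: 2! 2! 6! / 11! → 1/13860
sum: t=0:+1/192 t=1:−1/36 t=2:+1/192 = -5/288
3j²(2 4 4; 0 0 0) = Δ·Π!·Σ² = 20/693  (sign -1)
sum: t=0:+1/192 = 1/192
3j²(2 4 4; 2 -2 0) = Δ·Π!·Σ² = 3/77  (sign +1)
combine: 4πI² = 405·20/693·3/77 = 2700/5929
take √, sign -1: I = -0.19036462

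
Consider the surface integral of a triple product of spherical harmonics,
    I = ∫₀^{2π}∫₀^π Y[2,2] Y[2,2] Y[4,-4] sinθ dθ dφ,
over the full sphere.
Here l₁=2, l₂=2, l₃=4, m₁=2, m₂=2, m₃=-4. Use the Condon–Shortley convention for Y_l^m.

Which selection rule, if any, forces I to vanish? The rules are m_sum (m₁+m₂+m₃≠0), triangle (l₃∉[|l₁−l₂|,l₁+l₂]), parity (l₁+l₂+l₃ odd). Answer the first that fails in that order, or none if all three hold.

none

Σmᵢ = 0  ✓
l₃∈[|l₁−l₂|,l₁+l₂]=[0,4], have l₃=4  ✓
Σlᵢ = 8 ⇒ even  ✓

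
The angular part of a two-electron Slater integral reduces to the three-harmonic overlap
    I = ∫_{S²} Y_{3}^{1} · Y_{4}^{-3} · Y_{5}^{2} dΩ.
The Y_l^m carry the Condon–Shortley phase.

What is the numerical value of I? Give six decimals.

m-sum 0 ✓  L=12 even ✓  1≤5≤7 ✓
Π(2lᵢ+1) = 7×9×11 = 693
triangle coeff Δ(3,4,5) = 1/180180
Σ_t [0,2]: t=0:+1/576 t=1:−1/144 t=2:+1/576 = -1/288
(3j)²=20/1001 [(3 4 5; 0 0 0)], sign=+1
Σ_t [0,1]: t=0:+1/960 t=1:−1/4320 = 7/8640
(3j)²=343/12870 [(3 4 5; 1 -3 2)], sign=-1
⇒ 4πI² = 686/1859
I = (-1)√(686/1859/(4π)) = -0.17136315

-0.171363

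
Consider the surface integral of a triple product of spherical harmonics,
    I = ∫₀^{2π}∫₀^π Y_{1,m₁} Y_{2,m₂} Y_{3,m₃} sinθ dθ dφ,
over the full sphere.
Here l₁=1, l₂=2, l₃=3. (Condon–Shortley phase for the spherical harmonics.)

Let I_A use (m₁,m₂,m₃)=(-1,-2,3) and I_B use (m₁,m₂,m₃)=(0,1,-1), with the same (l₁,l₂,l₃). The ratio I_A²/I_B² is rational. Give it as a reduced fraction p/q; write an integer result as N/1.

Shared (l₁,l₂,l₃)=(1,2,3): N and (l;000)² cancel in I_A²/I_B².
A: Δ = 0!·2!·4!/7! = 1/105; Racah Σ t=0..0: t=0:+1/48 = 1/48; ⇒ 3j(1 2 3; -1 -2 3)² = 1/7, sgn +1
B: Δ = 0!·2!·4!/7! = 1/105; Racah Σ t=0..0: t=0:+1/6 = 1/6; ⇒ 3j(1 2 3; 0 1 -1)² = 8/105, sgn +1
I_A²/I_B² = (1/7)/(8/105) = 15/8

15/8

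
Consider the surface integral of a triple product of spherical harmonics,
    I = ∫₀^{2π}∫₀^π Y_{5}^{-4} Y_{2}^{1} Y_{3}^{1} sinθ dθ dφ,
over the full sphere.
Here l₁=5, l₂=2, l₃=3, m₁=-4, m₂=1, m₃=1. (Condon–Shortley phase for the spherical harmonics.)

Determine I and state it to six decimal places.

0.000000

-4 + 1 + 1 = -2 ≠ 0: azimuthal integral kills it; I = 0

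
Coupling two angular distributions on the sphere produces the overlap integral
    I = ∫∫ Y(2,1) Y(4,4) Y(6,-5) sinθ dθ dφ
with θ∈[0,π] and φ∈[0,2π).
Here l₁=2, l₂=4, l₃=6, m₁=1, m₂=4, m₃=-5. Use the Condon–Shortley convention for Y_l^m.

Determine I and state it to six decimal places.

Checks pass: Σm=0; 12 even; l₃=6∈[2,6].
(2·2+1)(2·4+1)(2·6+1) = 585
Δ: 0! 4! 8! / 13! → 1/6435
sum: t=0:+1/2304 = 1/2304
3j²(2 4 6; 0 0 0) = Δ·Π!·Σ² = 5/143  (sign +1)
sum: t=0:+1/241920 = 1/241920
3j²(2 4 6; 1 4 -5) = Δ·Π!·Σ² = 1/39  (sign -1)
combine: 4πI² = 585·5/143·1/39 = 75/143
take √, sign -1: I = -0.20429497

-0.204295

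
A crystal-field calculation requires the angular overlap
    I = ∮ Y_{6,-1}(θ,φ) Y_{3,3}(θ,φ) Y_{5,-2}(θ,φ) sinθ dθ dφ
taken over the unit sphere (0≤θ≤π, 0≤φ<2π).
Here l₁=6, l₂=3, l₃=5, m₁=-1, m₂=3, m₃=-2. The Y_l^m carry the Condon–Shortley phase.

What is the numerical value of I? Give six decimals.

Checks pass: Σm=0; 14 even; l₃=5∈[3,9].
(2·6+1)(2·3+1)(2·5+1) = 1001
Δ: 4! 8! 2! / 15! → 1/675675
sum: t=1:−1/8640 t=2:+1/2304 t=3:−1/8640 = 7/34560
3j²(6 3 5; 0 0 0) = Δ·Π!·Σ² = 7/429  (sign -1)
sum: t=4:+1/34560 = 1/34560
3j²(6 3 5; -1 3 -2) = Δ·Π!·Σ² = 7/429  (sign -1)
combine: 4πI² = 1001·7/429·7/429 = 343/1287
take √, sign +1: I = 0.14563067

0.145631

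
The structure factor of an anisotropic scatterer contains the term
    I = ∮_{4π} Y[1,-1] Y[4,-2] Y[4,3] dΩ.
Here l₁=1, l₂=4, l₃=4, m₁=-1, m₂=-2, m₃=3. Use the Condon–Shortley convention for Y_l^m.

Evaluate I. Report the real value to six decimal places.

l₁+l₂+l₃=9 is odd: 3j(l;000)=0 ⇒ I=0

0.000000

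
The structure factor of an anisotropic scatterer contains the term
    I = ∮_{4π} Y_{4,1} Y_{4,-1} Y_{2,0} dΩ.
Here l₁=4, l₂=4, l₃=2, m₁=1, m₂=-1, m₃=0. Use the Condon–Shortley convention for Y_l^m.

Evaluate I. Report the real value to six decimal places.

m-sum 0 ✓  L=10 even ✓  0≤2≤8 ✓
Π(2lᵢ+1) = 9×9×5 = 405
triangle coeff Δ(4,4,2) = 1/13860
Σ_t [2,4]: t=2:+1/192 t=3:−1/36 t=4:+1/192 = -5/288
(3j)²=20/693 [(4 4 2; 0 0 0)], sign=-1
Σ_t [1,3]: t=1:−1/480 t=2:+1/48 t=3:−1/144 = 17/1440
(3j)²=289/13860 [(4 4 2; 1 -1 0)], sign=+1
⇒ 4πI² = 1445/5929
I = (-1)√(1445/5929/(4π)) = -0.13926381

-0.139264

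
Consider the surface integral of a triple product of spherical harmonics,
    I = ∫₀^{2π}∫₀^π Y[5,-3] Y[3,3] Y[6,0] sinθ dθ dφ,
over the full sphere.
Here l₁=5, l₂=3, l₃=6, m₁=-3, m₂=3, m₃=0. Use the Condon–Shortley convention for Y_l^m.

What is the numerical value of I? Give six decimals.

Rules hold: Σm=0, L=14 even, 2≤6≤8.
N = 11·7·13 = 1001
Δ = 2!·8!·4!/15! = 1/675675
Racah Σ t=0..2: t=0:+1/8640 t=1:−1/2304 t=2:+1/8640 = -7/34560
⇒ 3j(5 3 6; 0 0 0)² = 7/429, sgn -1
Racah Σ t=2..2: t=2:+1/69120 = 1/69120
⇒ 3j(5 3 6; -3 3 0)² = 4/429, sgn +1
4πI² = N·(3j₀)²·(3jₘ)² = 196/1287
I = -1·√(0.152292/4π) = -0.11008644

-0.110086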